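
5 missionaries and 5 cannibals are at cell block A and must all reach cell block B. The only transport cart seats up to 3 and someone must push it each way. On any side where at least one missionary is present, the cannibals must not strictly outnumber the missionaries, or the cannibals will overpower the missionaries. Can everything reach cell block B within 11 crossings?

Yes — this plan uses 11 crossings (≤ 11):
1. 2 cannibals → cell block B.  (cell block A: 5M 3C; cell block B: 0M 2C)
2. 1 cannibal ← cell block A.  (cell block A: 5M 4C; cell block B: 0M 1C)
3. 3 cannibals → cell block B.  (cell block A: 5M 1C; cell block B: 0M 4C)
4. 1 cannibal ← cell block A.  (cell block A: 5M 2C; cell block B: 0M 3C)
5. 3 missionaries → cell block B.  (cell block A: 2M 2C; cell block B: 3M 3C)
6. 1 missionary and 1 cannibal ← cell block A.  (cell block A: 3M 3C; cell block B: 2M 2C)
7. 3 missionaries → cell block B.  (cell block A: 0M 3C; cell block B: 5M 2C)
8. 1 cannibal ← cell block A.  (cell block A: 0M 4C; cell block B: 5M 1C)
9. 2 cannibals → cell block B.  (cell block A: 0M 2C; cell block B: 5M 3C)
10. 1 cannibal ← cell block A.  (cell block A: 0M 3C; cell block B: 5M 2C)
11. 3 cannibals → cell block B.  (cell block A: 0M 0C; cell block B: 5M 5C)

Yes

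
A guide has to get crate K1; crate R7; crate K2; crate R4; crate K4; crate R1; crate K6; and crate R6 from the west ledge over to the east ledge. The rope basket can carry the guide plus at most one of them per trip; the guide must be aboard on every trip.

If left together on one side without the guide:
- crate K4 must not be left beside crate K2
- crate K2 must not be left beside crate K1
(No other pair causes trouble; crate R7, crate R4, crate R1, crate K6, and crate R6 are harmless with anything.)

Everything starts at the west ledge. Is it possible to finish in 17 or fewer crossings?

Yes — this plan uses 17 crossings (≤ 17):
1. Guide goes to the east ledge with crate K2.  [the west ledge: crate K1, crate K4, crate K6, crate R1, crate R4, crate R6, crate R7 | the east ledge: crate K2]
2. Guide goes back to the west ledge alone.  [the west ledge: crate K1, crate K4, crate K6, crate R1, crate R4, crate R6, crate R7 | the east ledge: crate K2]
3. Guide goes to the east ledge with crate K1.  [the west ledge: crate K4, crate K6, crate R1, crate R4, crate R6, crate R7 | the east ledge: crate K1, crate K2]
4. Guide goes back to the west ledge with crate K2.  [the west ledge: crate K2, crate K4, crate K6, crate R1, crate R4, crate R6, crate R7 | the east ledge: crate K1]
5. Guide goes to the east ledge with crate K4.  [the west ledge: crate K2, crate K6, crate R1, crate R4, crate R6, crate R7 | the east ledge: crate K1, crate K4]
6. Guide goes back to the west ledge alone.  [the west ledge: crate K2, crate K6, crate R1, crate R4, crate R6, crate R7 | the east ledge: crate K1, crate K4]
7. Guide goes to the east ledge with crate R7.  [the west ledge: crate K2, crate K6, crate R1, crate R4, crate R6 | the east ledge: crate K1, crate K4, crate R7]
8. Guide goes back to the west ledge alone.  [the west ledge: crate K2, crate K6, crate R1, crate R4, crate R6 | the east ledge: crate K1, crate K4, crate R7]
9. Guide goes to the east ledge with crate R4.  [the west ledge: crate K2, crate K6, crate R1, crate R6 | the east ledge: crate K1, crate K4, crate R4, crate R7]
10. Guide goes back to the west ledge alone.  [the west ledge: crate K2, crate K6, crate R1, crate R6 | the east ledge: crate K1, crate K4, crate R4, crate R7]
11. Guide goes to the east ledge with crate R1.  [the west ledge: crate K2, crate K6, crate R6 | the east ledge: crate K1, crate K4, crate R1, crate R4, crate R7]
12. Guide goes back to the west ledge alone.  [the west ledge: crate K2, crate K6, crate R6 | the east ledge: crate K1, crate K4, crate R1, crate R4, crate R7]
13. Guide goes to the east ledge with crate K6.  [the west ledge: crate K2, crate R6 | the east ledge: crate K1, crate K4, crate K6, crate R1, crate R4, crate R7]
14. Guide goes back to the west ledge alone.  [the west ledge: crate K2, crate R6 | the east ledge: crate K1, crate K4, crate K6, crate R1, crate R4, crate R7]
15. Guide goes to the east ledge with crate R6.  [the west ledge: crate K2 | the east ledge: crate K1, crate K4, crate K6, crate R1, crate R4, crate R6, crate R7]
16. Guide goes back to the west ledge alone.  [the west ledge: crate K2 | the east ledge: crate K1, crate K4, crate K6, crate R1, crate R4, crate R6, crate R7]
17. Guide goes to the east ledge with crate K2.  [the west ledge: — | the east ledge: crate K1, crate K2, crate K4, crate K6, crate R1, crate R4, crate R6, crate R7]

Yes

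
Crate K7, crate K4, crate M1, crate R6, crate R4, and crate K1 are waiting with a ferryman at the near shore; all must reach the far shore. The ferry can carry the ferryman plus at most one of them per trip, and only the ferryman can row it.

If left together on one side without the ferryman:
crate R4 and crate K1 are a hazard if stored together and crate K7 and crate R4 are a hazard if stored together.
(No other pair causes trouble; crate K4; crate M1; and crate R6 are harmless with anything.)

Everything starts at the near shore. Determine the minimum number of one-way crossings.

13

Counting alone: the ferryman can take at most 1 across per trip to the far shore, so moving all 6 needs at least 6 loaded trips out, with a return between consecutive ones — at least 11 crossings.
The safety rule pushes this higher. Following every safe sequence of crossings, the most of the 6 that can be at the far shore as the ferry arrives there on crossing 11 is 5 — never all 6.
So no plan with fewer than 13 crossings exists, and this one achieves 13:
1. Ferryman goes to the far shore with crate R4.  [the near shore: crate K1, crate K4, crate K7, crate M1, crate R6 | the far shore: crate R4]
2. Ferryman goes back to the near shore alone.  [the near shore: crate K1, crate K4, crate K7, crate M1, crate R6 | the far shore: crate R4]
3. Ferryman goes to the far shore with crate K7.  [the near shore: crate K1, crate K4, crate M1, crate R6 | the far shore: crate K7, crate R4]
4. Ferryman goes back to the near shore with crate R4.  [the near shore: crate K1, crate K4, crate M1, crate R4, crate R6 | the far shore: crate K7]
5. Ferryman goes to the far shore with crate K1.  [the near shore: crate K4, crate M1, crate R4, crate R6 | the far shore: crate K1, crate K7]
6. Ferryman goes back to the near shore alone.  [the near shore: crate K4, crate M1, crate R4, crate R6 | the far shore: crate K1, crate K7]
7. Ferryman goes to the far shore with crate K4.  [the near shore: crate M1, crate R4, crate R6 | the far shore: crate K1, crate K4, crate K7]
8. Ferryman goes back to the near shore alone.  [the near shore: crate M1, crate R4, crate R6 | the far shore: crate K1, crate K4, crate K7]
9. Ferryman goes to the far shore with crate M1.  [the near shore: crate R4, crate R6 | the far shore: crate K1, crate K4, crate K7, crate M1]
10. Ferryman goes back to the near shore alone.  [the near shore: crate R4, crate R6 | the far shore: crate K1, crate K4, crate K7, crate M1]
11. Ferryman goes to the far shore with crate R6.  [the near shore: crate R4 | the far shore: crate K1, crate K4, crate K7, crate M1, crate R6]
12. Ferryman goes back to the near shore alone.  [the near shore: crate R4 | the far shore: crate K1, crate K4, crate K7, crate M1, crate R6]
13. Ferryman goes to the far shore with crate R4.  [the near shore: — | the far shore: crate K1, crate K4, crate K7, crate M1, crate R4, crate R6]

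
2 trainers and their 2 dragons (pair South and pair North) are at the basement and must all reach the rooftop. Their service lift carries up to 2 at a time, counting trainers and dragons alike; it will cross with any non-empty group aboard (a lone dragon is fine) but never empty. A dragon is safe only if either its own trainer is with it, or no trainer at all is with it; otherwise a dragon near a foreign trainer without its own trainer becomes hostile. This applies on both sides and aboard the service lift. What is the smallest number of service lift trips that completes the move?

5

Counting alone: each trip to the rooftop takes at most 2 across and each return brings at least 1 back, so after t trips out (and t−1 returns) at most 2t − (t−1) of the 4 are across; that first reaches 4 at t = 3, so at least 5 crossings are needed.
The plan below uses exactly 5 crossings, so it is optimal:
1. dragon South and trainer South cross → the rooftop.
2. trainer South crosses ← the basement.
3. trainer North and trainer South cross → the rooftop.
4. trainer North crosses ← the basement.
5. dragon North and trainer North cross → the rooftop.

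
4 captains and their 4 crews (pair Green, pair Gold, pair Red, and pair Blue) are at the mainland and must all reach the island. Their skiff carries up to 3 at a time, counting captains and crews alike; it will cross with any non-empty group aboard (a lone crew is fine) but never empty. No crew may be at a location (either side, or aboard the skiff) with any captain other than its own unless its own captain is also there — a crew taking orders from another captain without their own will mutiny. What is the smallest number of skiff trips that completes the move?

Counting alone: each trip to the island takes at most 3 across and each return brings at least 1 back, so after t trips out (and t−1 returns) at most 3t − (t−1) of the 8 are across; that first reaches 8 at t = 4, so at least 7 crossings are needed.
The safety rule pushes this higher. Following every safe sequence of crossings, the most of the 8 that can be at the island as the skiff arrives there on crossing 7 is 7 — never all 8.
So no plan with fewer than 9 crossings exists, and this one achieves 9:
1. captain Green and crew Green cross → the island.
2. captain Green crosses ← the mainland.
3. captain Gold, captain Green, and crew Gold cross → the island.
4. captain Green and crew Green cross ← the mainland.
5. captain Blue, captain Green, and captain Red cross → the island.
6. crew Gold crosses ← the mainland.
7. crew Gold and crew Green cross → the island.
8. crew Green crosses ← the mainland.
9. crew Blue, crew Green, and crew Red cross → the island.

9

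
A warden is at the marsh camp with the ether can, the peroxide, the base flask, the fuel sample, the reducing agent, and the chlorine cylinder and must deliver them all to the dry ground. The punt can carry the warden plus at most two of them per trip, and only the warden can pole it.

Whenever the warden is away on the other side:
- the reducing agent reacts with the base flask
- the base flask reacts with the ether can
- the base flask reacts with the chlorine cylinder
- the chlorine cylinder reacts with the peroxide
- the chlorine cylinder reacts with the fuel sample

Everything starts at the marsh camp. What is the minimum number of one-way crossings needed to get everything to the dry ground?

7

Counting alone: the warden can take at most 2 across per trip to the dry ground, so moving all 6 needs at least 3 loaded trips out, with a return between consecutive ones — at least 5 crossings.
The safety rule pushes this higher. Following every safe sequence of crossings, the most of the 6 that can be at the dry ground as the punt arrives there on crossing 5 is 5 — never all 6.
So no plan with fewer than 7 crossings exists, and this one achieves 7:
1. Warden goes to the dry ground with the base flask and the chlorine cylinder.  [the marsh camp: the ether can, the fuel sample, the peroxide, the reducing agent | the dry ground: the base flask, the chlorine cylinder]
2. Warden goes back to the marsh camp with the base flask.  [the marsh camp: the base flask, the ether can, the fuel sample, the peroxide, the reducing agent | the dry ground: the chlorine cylinder]
3. Warden goes to the dry ground with the ether can and the reducing agent.  [the marsh camp: the base flask, the fuel sample, the peroxide | the dry ground: the chlorine cylinder, the ether can, the reducing agent]
4. Warden goes back to the marsh camp alone.  [the marsh camp: the base flask, the fuel sample, the peroxide | the dry ground: the chlorine cylinder, the ether can, the reducing agent]
5. Warden goes to the dry ground with the fuel sample and the peroxide.  [the marsh camp: the base flask | the dry ground: the chlorine cylinder, the ether can, the fuel sample, the peroxide, the reducing agent]
6. Warden goes back to the marsh camp with the chlorine cylinder.  [the marsh camp: the base flask, the chlorine cylinder | the dry ground: the ether can, the fuel sample, the peroxide, the reducing agent]
7. Warden goes to the dry ground with the base flask and the chlorine cylinder.  [the marsh camp: — | the dry ground: the base flask, the chlorine cylinder, the ether can, the fuel sample, the peroxide, the reducing agent]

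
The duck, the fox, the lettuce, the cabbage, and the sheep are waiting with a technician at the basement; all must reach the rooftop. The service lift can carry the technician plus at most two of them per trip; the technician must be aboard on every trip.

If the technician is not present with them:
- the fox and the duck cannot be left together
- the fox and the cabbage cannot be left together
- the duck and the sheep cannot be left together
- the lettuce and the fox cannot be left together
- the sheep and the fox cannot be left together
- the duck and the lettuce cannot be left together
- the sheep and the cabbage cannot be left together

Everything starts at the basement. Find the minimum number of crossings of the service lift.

impossible

Whatever the first load, the items left behind include a forbidden pair without the technician. No opening move is safe, so no plan exists.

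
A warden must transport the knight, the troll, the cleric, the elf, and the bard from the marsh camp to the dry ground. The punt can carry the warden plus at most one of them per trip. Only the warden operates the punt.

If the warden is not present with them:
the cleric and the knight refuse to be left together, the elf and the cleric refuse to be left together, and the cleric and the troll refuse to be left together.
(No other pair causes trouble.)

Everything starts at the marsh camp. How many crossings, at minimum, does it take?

Following every safe sequence of crossings from the start, the most of the 5 that can be at the dry ground as the punt arrives there on crossings 1, 3, 5 is 1, 2, 3 respectively; the best ever achieved is 3 of 5.
From crossing 7 on, no configuration arises that was not already reachable earlier: only 18 distinct safe configurations (who is on which side, and where the punt is) can ever be reached, none of them has everyone across, and every continuation just revisits them. So no valid plan exists.

impossible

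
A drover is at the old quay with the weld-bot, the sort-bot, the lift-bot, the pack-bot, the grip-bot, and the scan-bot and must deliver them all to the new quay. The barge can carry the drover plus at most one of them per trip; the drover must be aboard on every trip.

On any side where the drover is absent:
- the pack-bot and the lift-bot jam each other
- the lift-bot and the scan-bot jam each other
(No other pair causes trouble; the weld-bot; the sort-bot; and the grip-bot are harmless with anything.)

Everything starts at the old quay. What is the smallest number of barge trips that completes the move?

13

Counting alone: the drover can take at most 1 across per trip to the new quay, so moving all 6 needs at least 6 loaded trips out, with a return between consecutive ones — at least 11 crossings.
The safety rule pushes this higher. Following every safe sequence of crossings, the most of the 6 that can be at the new quay as the barge arrives there on crossing 11 is 5 — never all 6.
So no plan with fewer than 13 crossings exists, and this one achieves 13:
1. Drover goes to the new quay with the lift-bot.  [the old quay: the grip-bot, the pack-bot, the scan-bot, the sort-bot, the weld-bot | the new quay: the lift-bot]
2. Drover goes back to the old quay alone.  [the old quay: the grip-bot, the pack-bot, the scan-bot, the sort-bot, the weld-bot | the new quay: the lift-bot]
3. Drover goes to the new quay with the weld-bot.  [the old quay: the grip-bot, the pack-bot, the scan-bot, the sort-bot | the new quay: the lift-bot, the weld-bot]
4. Drover goes back to the old quay alone.  [the old quay: the grip-bot, the pack-bot, the scan-bot, the sort-bot | the new quay: the lift-bot, the weld-bot]
5. Drover goes to the new quay with the sort-bot.  [the old quay: the grip-bot, the pack-bot, the scan-bot | the new quay: the lift-bot, the sort-bot, the weld-bot]
6. Drover goes back to the old quay alone.  [the old quay: the grip-bot, the pack-bot, the scan-bot | the new quay: the lift-bot, the sort-bot, the weld-bot]
7. Drover goes to the new quay with the pack-bot.  [the old quay: the grip-bot, the scan-bot | the new quay: the lift-bot, the pack-bot, the sort-bot, the weld-bot]
8. Drover goes back to the old quay with the lift-bot.  [the old quay: the grip-bot, the lift-bot, the scan-bot | the new quay: the pack-bot, the sort-bot, the weld-bot]
9. Drover goes to the new quay with the scan-bot.  [the old quay: the grip-bot, the lift-bot | the new quay: the pack-bot, the scan-bot, the sort-bot, the weld-bot]
10. Drover goes back to the old quay alone.  [the old quay: the grip-bot, the lift-bot | the new quay: the pack-bot, the scan-bot, the sort-bot, the weld-bot]
11. Drover goes to the new quay with the grip-bot.  [the old quay: the lift-bot | the new quay: the grip-bot, the pack-bot, the scan-bot, the sort-bot, the weld-bot]
12. Drover goes back to the old quay alone.  [the old quay: the lift-bot | the new quay: the grip-bot, the pack-bot, the scan-bot, the sort-bot, the weld-bot]
13. Drover goes to the new quay with the lift-bot.  [the old quay: — | the new quay: the grip-bot, the lift-bot, the pack-bot, the scan-bot, the sort-bot, the weld-bot]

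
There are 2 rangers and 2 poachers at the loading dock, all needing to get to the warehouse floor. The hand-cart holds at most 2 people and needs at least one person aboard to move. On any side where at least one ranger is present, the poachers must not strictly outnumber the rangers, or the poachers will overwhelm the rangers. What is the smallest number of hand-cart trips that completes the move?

Counting alone: each trip to the warehouse floor takes at most 2 across and each return brings at least 1 back, so after t trips out (and t−1 returns) at most 2t − (t−1) of the 4 are across; that first reaches 4 at t = 3, so at least 5 crossings are needed.
The plan below uses exactly 5 crossings, so it is optimal:
1. 2 poachers → the warehouse floor.  (the loading dock: 2R 0P; the warehouse floor: 0R 2P)
2. 1 poacher ← the loading dock.  (the loading dock: 2R 1P; the warehouse floor: 0R 1P)
3. 2 rangers → the warehouse floor.  (the loading dock: 0R 1P; the warehouse floor: 2R 1P)
4. 1 poacher ← the loading dock.  (the loading dock: 0R 2P; the warehouse floor: 2R 0P)
5. 2 poachers → the warehouse floor.  (the loading dock: 0R 0P; the warehouse floor: 2R 2P)

5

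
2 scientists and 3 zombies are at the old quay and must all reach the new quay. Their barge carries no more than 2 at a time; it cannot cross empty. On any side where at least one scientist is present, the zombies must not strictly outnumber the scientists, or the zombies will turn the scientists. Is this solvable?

The zombies already outnumber the scientists at the old quay before anyone moves, so the starting position itself is disallowed.

No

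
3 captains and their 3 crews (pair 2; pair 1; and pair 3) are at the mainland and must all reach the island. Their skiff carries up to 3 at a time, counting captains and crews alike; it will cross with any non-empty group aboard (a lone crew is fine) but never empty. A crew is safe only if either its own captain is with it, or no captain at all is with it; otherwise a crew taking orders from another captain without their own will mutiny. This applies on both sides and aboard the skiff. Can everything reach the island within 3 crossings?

No

Counting alone: each trip to the island takes at most 3 across and each return brings at least 1 back, so after t trips out (and t−1 returns) at most 3t − (t−1) of the 6 are across; that first reaches 6 at t = 3, so at least 5 crossings are needed.
Since 3 < 5, 3 crossings cannot be enough. (The shortest complete plan in fact takes 5:)
1. captain 2 and crew 2 cross → the island.
2. captain 2 crosses ← the mainland.
3. captain 1, captain 2, and captain 3 cross → the island.
4. crew 2 crosses ← the mainland.
5. crew 1, crew 2, and crew 3 cross → the island.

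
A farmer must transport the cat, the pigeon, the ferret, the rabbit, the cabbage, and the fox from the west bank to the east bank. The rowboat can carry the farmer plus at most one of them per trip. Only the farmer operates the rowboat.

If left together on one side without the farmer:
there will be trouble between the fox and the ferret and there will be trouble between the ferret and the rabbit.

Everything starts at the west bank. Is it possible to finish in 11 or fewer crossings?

No

Counting alone: the farmer can take at most 1 across per trip to the east bank, so moving all 6 needs at least 6 loaded trips out, with a return between consecutive ones — at least 11 crossings.
The safety rule pushes this higher. Following every safe sequence of crossings, the most of the 6 that can be at the east bank as the rowboat arrives there on crossing 11 is 5 — never all 6.
So the move cannot be finished within 11 crossings. (The shortest complete plan takes 13:)
1. Farmer goes to the east bank with the ferret.  [the west bank: the cabbage, the cat, the fox, the pigeon, the rabbit | the east bank: the ferret]
2. Farmer goes back to the west bank alone.  [the west bank: the cabbage, the cat, the fox, the pigeon, the rabbit | the east bank: the ferret]
3. Farmer goes to the east bank with the cat.  [the west bank: the cabbage, the fox, the pigeon, the rabbit | the east bank: the cat, the ferret]
4. Farmer goes back to the west bank alone.  [the west bank: the cabbage, the fox, the pigeon, the rabbit | the east bank: the cat, the ferret]
5. Farmer goes to the east bank with the pigeon.  [the west bank: the cabbage, the fox, the rabbit | the east bank: the cat, the ferret, the pigeon]
6. Farmer goes back to the west bank alone.  [the west bank: the cabbage, the fox, the rabbit | the east bank: the cat, the ferret, the pigeon]
7. Farmer goes to the east bank with the rabbit.  [the west bank: the cabbage, the fox | the east bank: the cat, the ferret, the pigeon, the rabbit]
8. Farmer goes back to the west bank with the ferret.  [the west bank: the cabbage, the ferret, the fox | the east bank: the cat, the pigeon, the rabbit]
9. Farmer goes to the east bank with the fox.  [the west bank: the cabbage, the ferret | the east bank: the cat, the fox, the pigeon, the rabbit]
10. Farmer goes back to the west bank alone.  [the west bank: the cabbage, the ferret | the east bank: the cat, the fox, the pigeon, the rabbit]
11. Farmer goes to the east bank with the cabbage.  [the west bank: the ferret | the east bank: the cabbage, the cat, the fox, the pigeon, the rabbit]
12. Farmer goes back to the west bank alone.  [the west bank: the ferret | the east bank: the cabbage, the cat, the fox, the pigeon, the rabbit]
13. Farmer goes to the east bank with the ferret.  [the west bank: — | the east bank: the cabbage, the cat, the ferret, the fox, the pigeon, the rabbit]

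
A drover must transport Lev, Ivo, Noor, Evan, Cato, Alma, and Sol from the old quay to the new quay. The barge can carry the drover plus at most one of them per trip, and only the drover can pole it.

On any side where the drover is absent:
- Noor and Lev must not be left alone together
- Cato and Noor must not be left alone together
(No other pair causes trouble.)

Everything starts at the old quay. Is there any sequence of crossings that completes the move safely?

1. Drover goes to the new quay with Noor.
2. Drover goes back to the old quay alone.
3. Drover goes to the new quay with Lev.
4. Drover goes back to the old quay with Noor.
5. Drover goes to the new quay with Cato.
6. Drover goes back to the old quay alone.
7. Drover goes to the new quay with Ivo.
8. Drover goes back to the old quay alone.
9. Drover goes to the new quay with Evan.
10. Drover goes back to the old quay alone.
11. Drover goes to the new quay with Alma.
12. Drover goes back to the old quay alone.
13. Drover goes to the new quay with Sol.
14. Drover goes back to the old quay alone.
15. Drover goes to the new quay with Noor.

Yes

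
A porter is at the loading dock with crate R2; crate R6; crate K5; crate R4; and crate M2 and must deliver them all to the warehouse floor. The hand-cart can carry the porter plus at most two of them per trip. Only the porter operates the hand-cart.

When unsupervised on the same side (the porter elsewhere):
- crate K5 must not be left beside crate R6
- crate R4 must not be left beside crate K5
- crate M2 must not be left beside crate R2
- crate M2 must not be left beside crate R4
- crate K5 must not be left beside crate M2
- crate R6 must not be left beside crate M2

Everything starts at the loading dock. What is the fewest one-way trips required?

7

Counting alone: the porter can take at most 2 across per trip to the warehouse floor, so moving all 5 needs at least 3 loaded trips out, with a return between consecutive ones — at least 5 crossings.
The safety rule pushes this higher. Following every safe sequence of crossings, the most of the 5 that can be at the warehouse floor as the hand-cart arrives there on crossing 5 is 4 — never all 5.
So no plan with fewer than 7 crossings exists, and this one achieves 7:
1. Porter goes to the warehouse floor with crate K5 and crate M2.  [the loading dock: crate R2, crate R4, crate R6 | the warehouse floor: crate K5, crate M2]
2. Porter goes back to the loading dock with crate K5.  [the loading dock: crate K5, crate R2, crate R4, crate R6 | the warehouse floor: crate M2]
3. Porter goes to the warehouse floor with crate K5 and crate R2.  [the loading dock: crate R4, crate R6 | the warehouse floor: crate K5, crate M2, crate R2]
4. Porter goes back to the loading dock with crate M2.  [the loading dock: crate M2, crate R4, crate R6 | the warehouse floor: crate K5, crate R2]
5. Porter goes to the warehouse floor with crate R4 and crate R6.  [the loading dock: crate M2 | the warehouse floor: crate K5, crate R2, crate R4, crate R6]
6. Porter goes back to the loading dock with crate K5.  [the loading dock: crate K5, crate M2 | the warehouse floor: crate R2, crate R4, crate R6]
7. Porter goes to the warehouse floor with crate K5 and crate M2.  [the loading dock: — | the warehouse floor: crate K5, crate M2, crate R2, crate R4, crate R6]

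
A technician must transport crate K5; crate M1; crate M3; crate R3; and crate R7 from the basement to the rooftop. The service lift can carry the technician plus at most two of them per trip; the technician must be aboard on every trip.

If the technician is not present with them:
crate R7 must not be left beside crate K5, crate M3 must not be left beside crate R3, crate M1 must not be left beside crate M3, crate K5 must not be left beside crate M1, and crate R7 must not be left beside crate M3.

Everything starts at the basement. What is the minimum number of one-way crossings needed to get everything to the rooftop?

Counting alone: the technician can take at most 2 across per trip to the rooftop, so moving all 5 needs at least 3 loaded trips out, with a return between consecutive ones — at least 5 crossings.
The safety rule pushes this higher. Following every safe sequence of crossings, the most of the 5 that can be at the rooftop as the service lift arrives there on crossing 5 is 4 — never all 5.
So no plan with fewer than 7 crossings exists, and this one achieves 7:
1. Technician goes to the rooftop with crate K5 and crate M3.  [the basement: crate M1, crate R3, crate R7 | the rooftop: crate K5, crate M3]
2. Technician goes back to the basement alone.  [the basement: crate M1, crate R3, crate R7 | the rooftop: crate K5, crate M3]
3. Technician goes to the rooftop with crate M1.  [the basement: crate R3, crate R7 | the rooftop: crate K5, crate M1, crate M3]
4. Technician goes back to the basement with crate K5 and crate M3.  [the basement: crate K5, crate M3, crate R3, crate R7 | the rooftop: crate M1]
5. Technician goes to the rooftop with crate R3 and crate R7.  [the basement: crate K5, crate M3 | the rooftop: crate M1, crate R3, crate R7]
6. Technician goes back to the basement alone.  [the basement: crate K5, crate M3 | the rooftop: crate M1, crate R3, crate R7]
7. Technician goes to the rooftop with crate K5 and crate M3.  [the basement: — | the rooftop: crate K5, crate M1, crate M3, crate R3, crate R7]

7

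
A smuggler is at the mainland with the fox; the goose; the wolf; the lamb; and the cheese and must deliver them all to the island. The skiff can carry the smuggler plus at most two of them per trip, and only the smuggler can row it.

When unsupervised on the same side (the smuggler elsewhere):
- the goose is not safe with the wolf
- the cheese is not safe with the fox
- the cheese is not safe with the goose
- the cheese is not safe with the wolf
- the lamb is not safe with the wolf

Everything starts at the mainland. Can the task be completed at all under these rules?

1. Smuggler goes to the island with the cheese and the wolf.
2. Smuggler goes back to the mainland with the wolf.
3. Smuggler goes to the island with the fox and the wolf.
4. Smuggler goes back to the mainland with the cheese.
5. Smuggler goes to the island with the goose and the lamb.
6. Smuggler goes back to the mainland with the wolf.
7. Smuggler goes to the island with the cheese and the wolf.

Yes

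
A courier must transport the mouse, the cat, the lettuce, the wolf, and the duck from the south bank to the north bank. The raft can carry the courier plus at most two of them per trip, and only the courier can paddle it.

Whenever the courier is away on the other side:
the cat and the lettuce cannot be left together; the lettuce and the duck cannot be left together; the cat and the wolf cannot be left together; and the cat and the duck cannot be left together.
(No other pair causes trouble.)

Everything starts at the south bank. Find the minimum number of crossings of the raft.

7

Counting alone: the courier can take at most 2 across per trip to the north bank, so moving all 5 needs at least 3 loaded trips out, with a return between consecutive ones — at least 5 crossings.
The safety rule pushes this higher. Following every safe sequence of crossings, the most of the 5 that can be at the north bank as the raft arrives there on crossing 5 is 4 — never all 5.
So no plan with fewer than 7 crossings exists, and this one achieves 7:
1. Courier goes to the north bank with the cat and the lettuce.
2. Courier goes back to the south bank with the cat.
3. Courier goes to the north bank with the cat and the mouse.
4. Courier goes back to the south bank with the cat.
5. Courier goes to the north bank with the cat and the wolf.
6. Courier goes back to the south bank with the cat.
7. Courier goes to the north bank with the cat and the duck.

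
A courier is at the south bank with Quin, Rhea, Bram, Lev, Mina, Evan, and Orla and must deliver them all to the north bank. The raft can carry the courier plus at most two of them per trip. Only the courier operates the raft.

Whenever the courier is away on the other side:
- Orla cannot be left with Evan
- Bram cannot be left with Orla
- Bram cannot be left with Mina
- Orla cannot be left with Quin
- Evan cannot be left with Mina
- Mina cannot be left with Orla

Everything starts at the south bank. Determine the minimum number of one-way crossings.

11

Counting alone: the courier can take at most 2 across per trip to the north bank, so moving all 7 needs at least 4 loaded trips out, with a return between consecutive ones — at least 7 crossings.
The safety rule pushes this higher. Following every safe sequence of crossings, the most of the 7 that can be at the north bank as the raft arrives there on crossings 7, 9 is 5, 6 respectively — never all 7.
So no plan with fewer than 11 crossings exists, and this one achieves 11:
1. Courier goes to the north bank with Mina and Orla.
2. Courier goes back to the south bank with Mina.
3. Courier goes to the north bank with Mina and Quin.
4. Courier goes back to the south bank with Orla.
5. Courier goes to the north bank with Orla and Rhea.
6. Courier goes back to the south bank with Orla.
7. Courier goes to the north bank with Bram and Evan.
8. Courier goes back to the south bank with Mina.
9. Courier goes to the north bank with Lev and Mina.
10. Courier goes back to the south bank with Mina.
11. Courier goes to the north bank with Mina and Orla.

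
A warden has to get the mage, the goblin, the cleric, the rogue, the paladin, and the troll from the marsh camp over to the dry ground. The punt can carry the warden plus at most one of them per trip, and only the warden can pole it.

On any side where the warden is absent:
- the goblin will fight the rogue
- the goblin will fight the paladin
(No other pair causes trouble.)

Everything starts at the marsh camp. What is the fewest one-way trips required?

13

Counting alone: the warden can take at most 1 across per trip to the dry ground, so moving all 6 needs at least 6 loaded trips out, with a return between consecutive ones — at least 11 crossings.
The safety rule pushes this higher. Following every safe sequence of crossings, the most of the 6 that can be at the dry ground as the punt arrives there on crossing 11 is 5 — never all 6.
So no plan with fewer than 13 crossings exists, and this one achieves 13:
1. Warden goes to the dry ground with the goblin.  [the marsh camp: the cleric, the mage, the paladin, the rogue, the troll | the dry ground: the goblin]
2. Warden goes back to the marsh camp alone.  [the marsh camp: the cleric, the mage, the paladin, the rogue, the troll | the dry ground: the goblin]
3. Warden goes to the dry ground with the mage.  [the marsh camp: the cleric, the paladin, the rogue, the troll | the dry ground: the goblin, the mage]
4. Warden goes back to the marsh camp alone.  [the marsh camp: the cleric, the paladin, the rogue, the troll | the dry ground: the goblin, the mage]
5. Warden goes to the dry ground with the cleric.  [the marsh camp: the paladin, the rogue, the troll | the dry ground: the cleric, the goblin, the mage]
6. Warden goes back to the marsh camp alone.  [the marsh camp: the paladin, the rogue, the troll | the dry ground: the cleric, the goblin, the mage]
7. Warden goes to the dry ground with the rogue.  [the marsh camp: the paladin, the troll | the dry ground: the cleric, the goblin, the mage, the rogue]
8. Warden goes back to the marsh camp with the goblin.  [the marsh camp: the goblin, the paladin, the troll | the dry ground: the cleric, the mage, the rogue]
9. Warden goes to the dry ground with the paladin.  [the marsh camp: the goblin, the troll | the dry ground: the cleric, the mage, the paladin, the rogue]
10. Warden goes back to the marsh camp alone.  [the marsh camp: the goblin, the troll | the dry ground: the cleric, the mage, the paladin, the rogue]
11. Warden goes to the dry ground with the troll.  [the marsh camp: the goblin | the dry ground: the cleric, the mage, the paladin, the rogue, the troll]
12. Warden goes back to the marsh camp alone.  [the marsh camp: the goblin | the dry ground: the cleric, the mage, the paladin, the rogue, the troll]
13. Warden goes to the dry ground with the goblin.  [the marsh camp: — | the dry ground: the cleric, the goblin, the mage, the paladin, the rogue, the troll]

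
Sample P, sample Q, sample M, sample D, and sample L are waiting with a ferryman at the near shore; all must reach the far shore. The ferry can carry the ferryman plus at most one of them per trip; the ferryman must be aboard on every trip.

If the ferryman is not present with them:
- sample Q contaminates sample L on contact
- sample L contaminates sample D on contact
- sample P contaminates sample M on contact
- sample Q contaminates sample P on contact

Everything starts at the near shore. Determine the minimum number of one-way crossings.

Whatever the first load, the items left behind include a forbidden pair without the ferryman. No opening move is safe, so no plan exists.

impossible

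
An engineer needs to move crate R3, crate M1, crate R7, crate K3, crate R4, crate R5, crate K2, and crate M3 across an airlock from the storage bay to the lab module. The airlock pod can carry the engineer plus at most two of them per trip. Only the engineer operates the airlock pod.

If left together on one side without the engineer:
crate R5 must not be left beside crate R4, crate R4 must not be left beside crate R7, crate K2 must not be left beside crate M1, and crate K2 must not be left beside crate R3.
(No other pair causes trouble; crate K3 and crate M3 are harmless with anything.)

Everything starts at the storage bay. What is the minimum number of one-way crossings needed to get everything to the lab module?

Counting alone: the engineer can take at most 2 across per trip to the lab module, so moving all 8 needs at least 4 loaded trips out, with a return between consecutive ones — at least 7 crossings.
The safety rule pushes this higher. Following every safe sequence of crossings, the most of the 8 that can be at the lab module as the airlock pod arrives there on crossing 7 is 7 — never all 8.
So no plan with fewer than 9 crossings exists, and this one achieves 9:
1. Engineer goes to the lab module with crate K2 and crate R4.
2. Engineer goes back to the storage bay alone.
3. Engineer goes to the lab module with crate M1 and crate R3.
4. Engineer goes back to the storage bay with crate K2.
5. Engineer goes to the lab module with crate K3 and crate R7.
6. Engineer goes back to the storage bay with crate R4.
7. Engineer goes to the lab module with crate M3 and crate R5.
8. Engineer goes back to the storage bay alone.
9. Engineer goes to the lab module with crate K2 and crate R4.

9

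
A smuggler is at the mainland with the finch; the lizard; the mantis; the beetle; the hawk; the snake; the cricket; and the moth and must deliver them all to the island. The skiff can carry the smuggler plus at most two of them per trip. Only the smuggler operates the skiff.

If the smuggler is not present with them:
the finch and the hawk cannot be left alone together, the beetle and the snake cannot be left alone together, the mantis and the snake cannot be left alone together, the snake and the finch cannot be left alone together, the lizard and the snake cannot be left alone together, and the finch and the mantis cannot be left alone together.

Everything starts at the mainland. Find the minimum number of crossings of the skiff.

13

Counting alone: the smuggler can take at most 2 across per trip to the island, so moving all 8 needs at least 4 loaded trips out, with a return between consecutive ones — at least 7 crossings.
The safety rule pushes this higher. Following every safe sequence of crossings, the most of the 8 that can be at the island as the skiff arrives there on crossings 7, 9, 11 is 5, 6, 7 respectively — never all 8.
So no plan with fewer than 13 crossings exists, and this one achieves 13:
1. Smuggler goes to the island with the finch and the snake.
2. Smuggler goes back to the mainland with the finch.
3. Smuggler goes to the island with the finch and the lizard.
4. Smuggler goes back to the mainland with the snake.
5. Smuggler goes to the island with the beetle and the mantis.
6. Smuggler goes back to the mainland with the finch.
7. Smuggler goes to the island with the finch and the hawk.
8. Smuggler goes back to the mainland with the finch.
9. Smuggler goes to the island with the cricket and the finch.
10. Smuggler goes back to the mainland with the finch.
11. Smuggler goes to the island with the finch and the moth.
12. Smuggler goes back to the mainland with the finch.
13. Smuggler goes to the island with the finch and the snake.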